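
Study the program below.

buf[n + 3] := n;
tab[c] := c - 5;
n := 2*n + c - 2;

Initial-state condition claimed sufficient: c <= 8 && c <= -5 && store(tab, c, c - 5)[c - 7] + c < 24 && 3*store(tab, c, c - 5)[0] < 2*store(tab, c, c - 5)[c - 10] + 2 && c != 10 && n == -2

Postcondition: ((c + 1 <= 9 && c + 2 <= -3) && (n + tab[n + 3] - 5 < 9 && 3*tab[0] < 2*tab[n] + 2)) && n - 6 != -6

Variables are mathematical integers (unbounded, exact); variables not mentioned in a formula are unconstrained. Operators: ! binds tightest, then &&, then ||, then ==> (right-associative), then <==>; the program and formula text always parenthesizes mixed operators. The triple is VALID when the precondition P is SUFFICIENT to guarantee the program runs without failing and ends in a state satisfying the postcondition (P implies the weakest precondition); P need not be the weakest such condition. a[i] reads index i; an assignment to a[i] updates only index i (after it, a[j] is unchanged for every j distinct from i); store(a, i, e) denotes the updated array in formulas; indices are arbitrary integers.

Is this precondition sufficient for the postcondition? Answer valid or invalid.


Working backward. After the program, the postcondition ((c + 1 <= 9 && c + 2 <= -3) && (n + tab[n + 3] - 5 < 9 && 3*tab[0] < 2*tab[n] + 2)) && n - 6 != -6 must hold; in canonical form it is c <= 8 && c <= -5 && tab[n + 3] + n < 14 && 3*tab[0] < 2*tab[n] + 2 && n != 0.
Before n := 2*n + c - 2: c <= 8 && c <= -5 && tab[c + 2*n + 1] + c + 2*n < 16 && 3*tab[0] < 2*tab[c + 2*n - 2] + 2 && c + 2*n != 2
Before tab[c] := c - 5: c <= 8 && c <= -5 && store(tab, c, c - 5)[c + 2*n + 1] + c + 2*n < 16 && 3*store(tab, c, c - 5)[0] < 2*store(tab, c, c - 5)[c + 2*n - 2] + 2 && c + 2*n != 2
Before buf[n + 3] := n: c <= 8 && c <= -5 && store(tab, c, c - 5)[c + 2*n + 1] + c + 2*n < 16 && 3*store(tab, c, c - 5)[0] < 2*store(tab, c, c - 5)[c + 2*n - 2] + 2 && c + 2*n != 2
The weakest precondition is c <= 8 && c <= -5 && store(tab, c, c - 5)[c + 2*n + 1] + c + 2*n < 16 && 3*store(tab, c, c - 5)[0] < 2*store(tab, c, c - 5)[c + 2*n - 2] + 2 && c + 2*n != 2.
Check whether c <= 8 && c <= -5 && store(tab, c, c - 5)[c - 7] + c < 24 && 3*store(tab, c, c - 5)[0] < 2*store(tab, c, c - 5)[c - 10] + 2 && c != 10 && n == -2 implies it.
Countermodel: at the initial state c = -5, n = -2, tab = {[-15] = 6516, [-12] = -15521, [-11] = 2, [-8] = 25, [-5] = 2, [0] = -30152, elsewhere 2}, the precondition holds but the weakest precondition fails.
Answer: invalid


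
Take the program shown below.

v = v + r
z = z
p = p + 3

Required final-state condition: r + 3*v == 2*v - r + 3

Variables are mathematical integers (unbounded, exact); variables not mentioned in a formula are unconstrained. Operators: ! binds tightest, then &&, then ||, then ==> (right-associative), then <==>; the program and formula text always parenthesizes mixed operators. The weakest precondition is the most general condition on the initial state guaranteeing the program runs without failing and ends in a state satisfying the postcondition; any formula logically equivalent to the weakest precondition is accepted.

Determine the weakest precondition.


Working backward. After the program, the postcondition r + 3*v == 2*v - r + 3 must hold; in canonical form it is 2*r + v == 3.
Before p := p + 3: 2*r + v == 3
Before z := z: 2*r + v == 3
Before v := v + r: 3*r + v == 3
Answer: WP = 3*r + v == 3


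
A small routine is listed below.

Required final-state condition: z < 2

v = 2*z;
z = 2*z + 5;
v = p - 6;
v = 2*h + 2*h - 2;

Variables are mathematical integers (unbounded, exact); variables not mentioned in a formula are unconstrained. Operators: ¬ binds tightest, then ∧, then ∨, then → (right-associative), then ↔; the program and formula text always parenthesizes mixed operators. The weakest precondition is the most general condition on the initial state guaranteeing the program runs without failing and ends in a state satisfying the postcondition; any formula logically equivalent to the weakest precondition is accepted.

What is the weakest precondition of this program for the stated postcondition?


Working backward. After the program, z < 2 must hold.
Before v := 2*h + 2*h - 2: z < 2
Before v := p - 6: z < 2
Before z := 2*z + 5: 2*z < -3
Before v := 2*z: 2*z < -3
Answer: WP = 2*z < -3


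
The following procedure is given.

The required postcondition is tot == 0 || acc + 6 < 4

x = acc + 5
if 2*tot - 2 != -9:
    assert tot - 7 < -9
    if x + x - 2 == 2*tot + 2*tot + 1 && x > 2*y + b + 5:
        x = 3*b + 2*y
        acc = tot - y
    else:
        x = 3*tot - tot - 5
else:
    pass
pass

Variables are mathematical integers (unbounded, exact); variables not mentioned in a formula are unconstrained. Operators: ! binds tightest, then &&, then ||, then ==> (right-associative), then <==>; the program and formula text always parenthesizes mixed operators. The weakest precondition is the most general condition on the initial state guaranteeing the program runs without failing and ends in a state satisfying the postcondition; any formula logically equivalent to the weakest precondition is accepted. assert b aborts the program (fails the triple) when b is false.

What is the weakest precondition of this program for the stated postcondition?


Working backward. After the program, the postcondition tot == 0 || acc + 6 < 4 must hold; in canonical form it is tot == 0 || acc < -2.
Before skip: tot == 0 || acc < -2
Then branch requires tot < -2 && ((2*x == 4*tot + 3 && x > b + 2*y + 5) ==> (tot == 0 || tot < y - 2)) && ((!(2*x == 4*tot + 3 && x > b + 2*y + 5)) ==> (tot == 0 || acc < -2)); else branch requires tot == 0 || acc < -2.
Before the if: (2*tot != -7 ==> (tot < -2 && ((2*x == 4*tot + 3 && x > b + 2*y + 5) ==> (tot == 0 || tot < y - 2)) && ((!(2*x == 4*tot + 3 && x > b + 2*y + 5)) ==> (tot == 0 || acc < -2)))) && ((!(2*tot != -7)) ==> (tot == 0 || acc < -2))
Before x := acc + 5: (2*tot != -7 ==> (tot < -2 && ((2*acc == 4*tot - 7 && acc > b + 2*y) ==> (tot == 0 || tot < y - 2)) && ((!(2*acc == 4*tot - 7 && acc > b + 2*y)) ==> (tot == 0 || acc < -2)))) && ((!(2*tot != -7)) ==> (tot == 0 || acc < -2))
Answer: WP = (2*tot != -7 ==> (tot < -2 && ((2*acc == 4*tot - 7 && acc > b + 2*y) ==> (tot == 0 || tot < y - 2)) && ((!(2*acc == 4*tot - 7 && acc > b + 2*y)) ==> (tot == 0 || acc < -2)))) && ((!(2*tot != -7)) ==> (tot == 0 || acc < -2))


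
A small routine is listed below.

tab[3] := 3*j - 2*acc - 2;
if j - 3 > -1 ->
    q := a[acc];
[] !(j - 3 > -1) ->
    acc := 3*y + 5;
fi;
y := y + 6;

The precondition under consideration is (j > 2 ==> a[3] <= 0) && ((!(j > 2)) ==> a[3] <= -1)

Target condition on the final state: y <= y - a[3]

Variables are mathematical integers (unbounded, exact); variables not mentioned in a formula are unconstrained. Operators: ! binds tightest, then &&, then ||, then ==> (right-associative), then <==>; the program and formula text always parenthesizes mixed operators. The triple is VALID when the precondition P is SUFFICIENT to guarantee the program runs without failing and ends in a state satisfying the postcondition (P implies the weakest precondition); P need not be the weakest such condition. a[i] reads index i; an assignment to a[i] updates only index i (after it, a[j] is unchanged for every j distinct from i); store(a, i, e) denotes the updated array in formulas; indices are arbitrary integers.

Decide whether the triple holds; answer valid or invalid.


Working backward. After the program, the postcondition y <= y - a[3] must hold; in canonical form it is a[3] <= 0.
Before y := y + 6: a[3] <= 0
Then branch requires a[3] <= 0; else branch requires a[3] <= 0.
Before the if: (j > 2 ==> a[3] <= 0) && ((!(j > 2)) ==> a[3] <= 0)
Before tab[3] := 3*j - 2*acc - 2: (j > 2 ==> a[3] <= 0) && ((!(j > 2)) ==> a[3] <= 0)
The weakest precondition is (j > 2 ==> a[3] <= 0) && ((!(j > 2)) ==> a[3] <= 0).
Check whether (j > 2 ==> a[3] <= 0) && ((!(j > 2)) ==> a[3] <= -1) implies it.
Every state satisfying the precondition satisfies the weakest precondition: the implication holds.
Answer: valid


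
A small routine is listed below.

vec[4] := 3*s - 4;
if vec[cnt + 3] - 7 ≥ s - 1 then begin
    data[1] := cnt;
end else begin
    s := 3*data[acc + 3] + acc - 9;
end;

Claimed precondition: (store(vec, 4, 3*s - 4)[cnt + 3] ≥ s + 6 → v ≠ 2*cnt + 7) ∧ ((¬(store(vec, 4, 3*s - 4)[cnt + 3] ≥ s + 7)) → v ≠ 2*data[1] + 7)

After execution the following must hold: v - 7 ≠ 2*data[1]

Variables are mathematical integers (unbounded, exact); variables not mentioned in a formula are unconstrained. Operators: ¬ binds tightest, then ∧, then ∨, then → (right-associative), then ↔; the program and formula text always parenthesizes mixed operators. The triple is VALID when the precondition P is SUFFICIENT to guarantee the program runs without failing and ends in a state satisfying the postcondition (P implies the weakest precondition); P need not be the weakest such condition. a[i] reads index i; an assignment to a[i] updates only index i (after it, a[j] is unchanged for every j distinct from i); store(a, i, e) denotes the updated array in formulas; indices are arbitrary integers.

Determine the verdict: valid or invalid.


Working backward. After the program, the postcondition v - 7 ≠ 2*data[1] must hold; in canonical form it is v ≠ 2*data[1] + 7.
Then branch requires v ≠ 2*cnt + 7; else branch requires v ≠ 2*data[1] + 7.
Before the if: (vec[cnt + 3] ≥ s + 6 → v ≠ 2*cnt + 7) ∧ ((¬(vec[cnt + 3] ≥ s + 6)) → v ≠ 2*data[1] + 7)
Before vec[4] := 3*s - 4: (store(vec, 4, 3*s - 4)[cnt + 3] ≥ s + 6 → v ≠ 2*cnt + 7) ∧ ((¬(store(vec, 4, 3*s - 4)[cnt + 3] ≥ s + 6)) → v ≠ 2*data[1] + 7)
The weakest precondition is (store(vec, 4, 3*s - 4)[cnt + 3] ≥ s + 6 → v ≠ 2*cnt + 7) ∧ ((¬(store(vec, 4, 3*s - 4)[cnt + 3] ≥ s + 6)) → v ≠ 2*data[1] + 7).
Check whether (store(vec, 4, 3*s - 4)[cnt + 3] ≥ s + 6 → v ≠ 2*cnt + 7) ∧ ((¬(store(vec, 4, 3*s - 4)[cnt + 3] ≥ s + 7)) → v ≠ 2*data[1] + 7) implies it.
Every state satisfying the precondition satisfies the weakest precondition: the implication holds.
Answer: valid


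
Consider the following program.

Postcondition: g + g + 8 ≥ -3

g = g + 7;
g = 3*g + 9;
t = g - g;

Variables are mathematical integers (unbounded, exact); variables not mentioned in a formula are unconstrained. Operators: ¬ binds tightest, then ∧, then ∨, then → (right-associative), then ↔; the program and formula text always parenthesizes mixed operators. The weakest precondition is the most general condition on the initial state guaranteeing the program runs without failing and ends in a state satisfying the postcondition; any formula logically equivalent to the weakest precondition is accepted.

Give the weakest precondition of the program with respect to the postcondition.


Working backward. After the program, the postcondition g + g + 8 ≥ -3 must hold; in canonical form it is 2*g ≥ -11.
Before t := g - g: 2*g ≥ -11
Before g := 3*g + 9: 6*g ≥ -29
Before g := g + 7: 6*g ≥ -71
Answer: WP = 6*g ≥ -71


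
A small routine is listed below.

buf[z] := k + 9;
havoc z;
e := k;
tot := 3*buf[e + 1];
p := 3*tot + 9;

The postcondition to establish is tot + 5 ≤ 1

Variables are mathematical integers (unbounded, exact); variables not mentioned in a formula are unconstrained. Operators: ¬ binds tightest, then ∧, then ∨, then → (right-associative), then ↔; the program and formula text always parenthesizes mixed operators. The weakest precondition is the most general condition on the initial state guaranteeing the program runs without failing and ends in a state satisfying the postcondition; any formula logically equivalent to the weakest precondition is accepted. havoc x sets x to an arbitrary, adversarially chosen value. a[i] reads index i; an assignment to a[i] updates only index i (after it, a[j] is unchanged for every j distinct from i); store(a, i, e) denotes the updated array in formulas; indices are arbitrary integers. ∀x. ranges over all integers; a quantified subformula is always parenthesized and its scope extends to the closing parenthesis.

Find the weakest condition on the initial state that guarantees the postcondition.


Working backward. After the program, the postcondition tot + 5 ≤ 1 must hold; in canonical form it is tot ≤ -4.
Before p := 3*tot + 9: tot ≤ -4
Before tot := 3*buf[e + 1]: 3*buf[e + 1] ≤ -4
Before e := k: 3*buf[k + 1] ≤ -4
Before havoc z: 3*buf[k + 1] ≤ -4
Before buf[z] := k + 9: 3*store(buf, z, k + 9)[k + 1] ≤ -4
Answer: WP = 3*store(buf, z, k + 9)[k + 1] ≤ -4


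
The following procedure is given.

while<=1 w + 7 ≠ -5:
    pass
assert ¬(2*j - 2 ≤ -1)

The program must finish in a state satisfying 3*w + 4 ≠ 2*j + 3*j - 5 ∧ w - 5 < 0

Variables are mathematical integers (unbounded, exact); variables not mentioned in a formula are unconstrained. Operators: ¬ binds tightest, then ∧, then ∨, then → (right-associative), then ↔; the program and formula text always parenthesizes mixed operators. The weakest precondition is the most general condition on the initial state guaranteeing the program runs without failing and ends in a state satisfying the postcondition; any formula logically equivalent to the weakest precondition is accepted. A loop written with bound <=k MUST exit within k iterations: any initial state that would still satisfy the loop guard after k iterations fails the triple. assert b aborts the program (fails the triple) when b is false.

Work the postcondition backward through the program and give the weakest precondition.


Working backward. After the program, the postcondition 3*w + 4 ≠ 2*j + 3*j - 5 ∧ w - 5 < 0 must hold; in canonical form it is 3*w ≠ 5*j - 9 ∧ w < 5.
Before assert ¬(2*j - 2 ≤ -1): (¬(2*j ≤ 1)) ∧ 3*w ≠ 5*j - 9 ∧ w < 5
Before the loop (bound <=1), unroll the exhaustion recursion (WP_0 = exit-now case; WP_j = one more guarded iteration, up to j = 1):
  WP_0: (¬(w ≠ -12)) ∧ (¬(2*j ≤ 1)) ∧ 3*w ≠ 5*j - 9 ∧ w < 5
  WP_1: (w ≠ -12 → ((¬(w ≠ -12)) ∧ (¬(2*j ≤ 1)) ∧ 3*w ≠ 5*j - 9 ∧ w < 5)) ∧ ((¬(w ≠ -12)) → ((¬(2*j ≤ 1)) ∧ 3*w ≠ 5*j - 9 ∧ w < 5))
So before the loop: (w ≠ -12 → ((¬(w ≠ -12)) ∧ (¬(2*j ≤ 1)) ∧ 3*w ≠ 5*j - 9 ∧ w < 5)) ∧ ((¬(w ≠ -12)) → ((¬(2*j ≤ 1)) ∧ 3*w ≠ 5*j - 9 ∧ w < 5))
Answer: WP = (w ≠ -12 → ((¬(w ≠ -12)) ∧ (¬(2*j ≤ 1)) ∧ 3*w ≠ 5*j - 9 ∧ w < 5)) ∧ ((¬(w ≠ -12)) → ((¬(2*j ≤ 1)) ∧ 3*w ≠ 5*j - 9 ∧ w < 5))


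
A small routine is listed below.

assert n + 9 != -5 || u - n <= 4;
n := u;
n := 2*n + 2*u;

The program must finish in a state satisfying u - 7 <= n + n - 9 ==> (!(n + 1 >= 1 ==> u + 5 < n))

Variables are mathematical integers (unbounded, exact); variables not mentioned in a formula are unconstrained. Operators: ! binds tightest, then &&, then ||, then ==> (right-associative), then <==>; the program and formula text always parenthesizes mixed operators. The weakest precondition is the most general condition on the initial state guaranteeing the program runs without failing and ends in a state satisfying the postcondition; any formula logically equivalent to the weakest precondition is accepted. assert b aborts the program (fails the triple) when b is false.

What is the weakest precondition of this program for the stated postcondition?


Working backward. After the program, the postcondition u - 7 <= n + n - 9 ==> (!(n + 1 >= 1 ==> u + 5 < n)) must hold; in canonical form it is u <= 2*n - 2 ==> (!(n >= 0 ==> u < n - 5)).
Before n := 2*n + 2*u: 4*n + 3*u >= 2 ==> (!(2*n + 2*u >= 0 ==> 2*n + u > 5))
Before n := u: 7*u >= 2 ==> (!(4*u >= 0 ==> 3*u > 5))
Before assert n + 9 != -5 || u - n <= 4: (n != -14 || u <= n + 4) && (7*u >= 2 ==> (!(4*u >= 0 ==> 3*u > 5)))
Answer: WP = (n != -14 || u <= n + 4) && (7*u >= 2 ==> (!(4*u >= 0 ==> 3*u > 5)))


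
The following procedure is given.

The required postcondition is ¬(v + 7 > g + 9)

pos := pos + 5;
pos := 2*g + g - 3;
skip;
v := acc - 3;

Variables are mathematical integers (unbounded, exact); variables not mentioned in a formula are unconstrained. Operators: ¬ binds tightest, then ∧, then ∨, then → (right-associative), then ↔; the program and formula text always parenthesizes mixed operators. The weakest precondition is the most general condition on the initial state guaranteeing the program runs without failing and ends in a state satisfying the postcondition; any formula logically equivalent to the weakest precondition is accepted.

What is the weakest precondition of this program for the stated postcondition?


Working backward. After the program, the postcondition ¬(v + 7 > g + 9) must hold; in canonical form it is ¬(v > g + 2).
Before v := acc - 3: ¬(acc > g + 5)
Before skip: ¬(acc > g + 5)
Before pos := 2*g + g - 3: ¬(acc > g + 5)
Before pos := pos + 5: ¬(acc > g + 5)
Answer: WP = ¬(acc > g + 5)


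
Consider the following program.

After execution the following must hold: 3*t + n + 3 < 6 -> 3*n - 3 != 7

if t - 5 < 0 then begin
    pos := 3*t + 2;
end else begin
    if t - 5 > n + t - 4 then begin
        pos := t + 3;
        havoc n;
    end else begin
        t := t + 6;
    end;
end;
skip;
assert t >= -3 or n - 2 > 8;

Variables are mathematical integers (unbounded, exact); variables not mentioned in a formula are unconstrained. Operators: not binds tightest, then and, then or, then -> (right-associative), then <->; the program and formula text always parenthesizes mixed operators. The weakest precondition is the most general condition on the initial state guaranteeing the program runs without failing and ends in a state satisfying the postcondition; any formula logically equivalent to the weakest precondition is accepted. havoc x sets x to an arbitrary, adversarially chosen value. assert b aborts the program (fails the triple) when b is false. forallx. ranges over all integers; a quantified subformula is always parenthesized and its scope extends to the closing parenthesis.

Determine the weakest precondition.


Working backward. After the program, the postcondition 3*t + n + 3 < 6 -> 3*n - 3 != 7 must hold; in canonical form it is n + 3*t < 3 -> 3*n != 10.
Before assert t >= -3 or n - 2 > 8: (t >= -3 or n > 10) and (n + 3*t < 3 -> 3*n != 10)
Before skip: (t >= -3 or n > 10) and (n + 3*t < 3 -> 3*n != 10)
Then branch requires (t >= -3 or n > 10) and (n + 3*t < 3 -> 3*n != 10); else branch requires (n < -1 -> (forall n_1. ((t >= -3 or n_1 > 10) and (n_1 + 3*t < 3 -> 3*n_1 != 10)))) and ((not (n < -1)) -> ((t >= -9 or n > 10) and (n + 3*t < -15 -> 3*n != 10))).
Before the if: (t < 5 -> ((t >= -3 or n > 10) and (n + 3*t < 3 -> 3*n != 10))) and ((not (t < 5)) -> ((n < -1 -> (forall n_1. ((t >= -3 or n_1 > 10) and (n_1 + 3*t < 3 -> 3*n_1 != 10)))) and ((not (n < -1)) -> ((t >= -9 or n > 10) and (n + 3*t < -15 -> 3*n != 10)))))
Answer: WP = (t < 5 -> ((t >= -3 or n > 10) and (n + 3*t < 3 -> 3*n != 10))) and ((not (t < 5)) -> ((n < -1 -> (forall n_1. ((t >= -3 or n_1 > 10) and (n_1 + 3*t < 3 -> 3*n_1 != 10)))) and ((not (n < -1)) -> ((t >= -9 or n > 10) and (n + 3*t < -15 -> 3*n != 10)))))


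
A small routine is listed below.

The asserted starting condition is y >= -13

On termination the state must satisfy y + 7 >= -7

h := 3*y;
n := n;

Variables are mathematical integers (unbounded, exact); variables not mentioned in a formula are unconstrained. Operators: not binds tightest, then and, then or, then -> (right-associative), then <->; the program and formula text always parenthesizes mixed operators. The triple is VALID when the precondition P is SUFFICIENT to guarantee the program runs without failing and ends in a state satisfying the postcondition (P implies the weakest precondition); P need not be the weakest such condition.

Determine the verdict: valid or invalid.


Working backward. After the program, the postcondition y + 7 >= -7 must hold; in canonical form it is y >= -14.
Before n := n: y >= -14
Before h := 3*y: y >= -14
The weakest precondition is y >= -14.
Check whether y >= -13 implies it.
Every state satisfying the precondition satisfies the weakest precondition: the implication holds.
Answer: valid


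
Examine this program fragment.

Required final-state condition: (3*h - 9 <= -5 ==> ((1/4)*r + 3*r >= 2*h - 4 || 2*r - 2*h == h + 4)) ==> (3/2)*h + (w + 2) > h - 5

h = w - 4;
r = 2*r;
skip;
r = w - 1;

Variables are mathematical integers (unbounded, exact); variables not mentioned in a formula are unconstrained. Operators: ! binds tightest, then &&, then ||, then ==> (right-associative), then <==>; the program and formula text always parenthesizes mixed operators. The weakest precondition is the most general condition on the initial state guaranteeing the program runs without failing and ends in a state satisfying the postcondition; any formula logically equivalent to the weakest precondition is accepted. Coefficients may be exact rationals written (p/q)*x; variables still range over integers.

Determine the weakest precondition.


Working backward. After the program, the postcondition (3*h - 9 <= -5 ==> ((1/4)*r + 3*r >= 2*h - 4 || 2*r - 2*h == h + 4)) ==> (3/2)*h + (w + 2) > h - 5 must hold; in canonical form it is (3*h <= 4 ==> ((13/4)*r >= 2*h - 4 || 2*r == 3*h + 4)) ==> (1/2)*h + w > -7.
Before r := w - 1: (3*h <= 4 ==> ((13/4)*w >= 2*h - 3/4 || 2*w == 3*h + 6)) ==> (1/2)*h + w > -7
Before skip: (3*h <= 4 ==> ((13/4)*w >= 2*h - 3/4 || 2*w == 3*h + 6)) ==> (1/2)*h + w > -7
Before r := 2*r: (3*h <= 4 ==> ((13/4)*w >= 2*h - 3/4 || 2*w == 3*h + 6)) ==> (1/2)*h + w > -7
Before h := w - 4: (3*w <= 16 ==> ((5/4)*w >= -35/4 || w == 6)) ==> (3/2)*w > -5
Answer: WP = (3*w <= 16 ==> ((5/4)*w >= -35/4 || w == 6)) ==> (3/2)*w > -5


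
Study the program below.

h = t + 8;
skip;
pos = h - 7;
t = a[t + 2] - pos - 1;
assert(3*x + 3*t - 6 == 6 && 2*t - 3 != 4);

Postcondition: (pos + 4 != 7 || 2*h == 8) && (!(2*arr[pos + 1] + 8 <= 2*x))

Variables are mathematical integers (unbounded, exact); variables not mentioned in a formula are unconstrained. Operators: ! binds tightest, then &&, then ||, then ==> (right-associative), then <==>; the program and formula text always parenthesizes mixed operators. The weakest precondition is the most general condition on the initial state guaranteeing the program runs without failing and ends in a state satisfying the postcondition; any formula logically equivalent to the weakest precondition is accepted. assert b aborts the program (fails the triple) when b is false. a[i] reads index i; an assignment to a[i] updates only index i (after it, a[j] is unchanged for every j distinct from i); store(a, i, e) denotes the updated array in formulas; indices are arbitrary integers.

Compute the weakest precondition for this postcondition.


Working backward. After the program, the postcondition (pos + 4 != 7 || 2*h == 8) && (!(2*arr[pos + 1] + 8 <= 2*x)) must hold; in canonical form it is (pos != 3 || 2*h == 8) && (!(2*arr[pos + 1] <= 2*x - 8)).
Before assert 3*x + 3*t - 6 == 6 && 2*t - 3 != 4: 3*t + 3*x == 12 && 2*t != 7 && (pos != 3 || 2*h == 8) && (!(2*arr[pos + 1] <= 2*x - 8))
Before t := a[t + 2] - pos - 1: 3*a[t + 2] + 3*x == 3*pos + 15 && 2*a[t + 2] != 2*pos + 9 && (pos != 3 || 2*h == 8) && (!(2*arr[pos + 1] <= 2*x - 8))
Before pos := h - 7: 3*a[t + 2] + 3*x == 3*h - 6 && 2*a[t + 2] != 2*h - 5 && (h != 10 || 2*h == 8) && (!(2*arr[h - 6] <= 2*x - 8))
Before skip: 3*a[t + 2] + 3*x == 3*h - 6 && 2*a[t + 2] != 2*h - 5 && (h != 10 || 2*h == 8) && (!(2*arr[h - 6] <= 2*x - 8))
Before h := t + 8: 3*a[t + 2] + 3*x == 3*t + 18 && 2*a[t + 2] != 2*t + 11 && (t != 2 || 2*t == -8) && (!(2*arr[t + 2] <= 2*x - 8))
Answer: WP = 3*a[t + 2] + 3*x == 3*t + 18 && 2*a[t + 2] != 2*t + 11 && (t != 2 || 2*t == -8) && (!(2*arr[t + 2] <= 2*x - 8))


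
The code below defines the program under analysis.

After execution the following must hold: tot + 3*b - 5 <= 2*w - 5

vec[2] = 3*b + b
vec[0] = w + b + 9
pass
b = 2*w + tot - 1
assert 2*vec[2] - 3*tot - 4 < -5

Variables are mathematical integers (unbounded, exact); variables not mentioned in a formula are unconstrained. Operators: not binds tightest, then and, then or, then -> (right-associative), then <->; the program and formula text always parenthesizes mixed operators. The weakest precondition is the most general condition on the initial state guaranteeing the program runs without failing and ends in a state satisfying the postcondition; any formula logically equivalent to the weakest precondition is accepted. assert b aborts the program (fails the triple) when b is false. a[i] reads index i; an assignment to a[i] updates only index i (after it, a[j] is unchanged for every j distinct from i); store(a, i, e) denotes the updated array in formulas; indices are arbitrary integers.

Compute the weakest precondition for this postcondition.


Working backward. After the program, the postcondition tot + 3*b - 5 <= 2*w - 5 must hold; in canonical form it is 3*b + tot <= 2*w.
Before assert 2*vec[2] - 3*tot - 4 < -5: 2*vec[2] < 3*tot - 1 and 3*b + tot <= 2*w
Before b := 2*w + tot - 1: 2*vec[2] < 3*tot - 1 and 4*tot + 4*w <= 3
Before skip: 2*vec[2] < 3*tot - 1 and 4*tot + 4*w <= 3
Before vec[0] := w + b + 9: 2*vec[2] < 3*tot - 1 and 4*tot + 4*w <= 3
Before vec[2] := 3*b + b: 8*b < 3*tot - 1 and 4*tot + 4*w <= 3
Answer: WP = 8*b < 3*tot - 1 and 4*tot + 4*w <= 3


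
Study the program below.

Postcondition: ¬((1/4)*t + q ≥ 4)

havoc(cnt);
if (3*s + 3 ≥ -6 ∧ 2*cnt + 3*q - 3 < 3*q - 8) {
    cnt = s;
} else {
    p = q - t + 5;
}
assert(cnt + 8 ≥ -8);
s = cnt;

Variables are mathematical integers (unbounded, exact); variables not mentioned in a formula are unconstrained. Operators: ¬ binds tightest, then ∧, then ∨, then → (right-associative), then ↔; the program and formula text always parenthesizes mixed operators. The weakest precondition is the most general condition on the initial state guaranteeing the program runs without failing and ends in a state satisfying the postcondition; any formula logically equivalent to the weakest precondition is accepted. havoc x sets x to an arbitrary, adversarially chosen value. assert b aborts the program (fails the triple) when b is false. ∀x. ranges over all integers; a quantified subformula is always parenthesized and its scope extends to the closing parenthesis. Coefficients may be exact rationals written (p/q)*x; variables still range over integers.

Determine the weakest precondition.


Working backward. After the program, the postcondition ¬((1/4)*t + q ≥ 4) must hold; in canonical form it is ¬(q + (1/4)*t ≥ 4).
Before s := cnt: ¬(q + (1/4)*t ≥ 4)
Before assert cnt + 8 ≥ -8: cnt ≥ -16 ∧ (¬(q + (1/4)*t ≥ 4))
Then branch requires s ≥ -16 ∧ (¬(q + (1/4)*t ≥ 4)); else branch requires cnt ≥ -16 ∧ (¬(q + (1/4)*t ≥ 4)).
Before the if: ((3*s ≥ -9 ∧ 2*cnt < -5) → (s ≥ -16 ∧ (¬(q + (1/4)*t ≥ 4)))) ∧ ((¬(3*s ≥ -9 ∧ 2*cnt < -5)) → (cnt ≥ -16 ∧ (¬(q + (1/4)*t ≥ 4))))
Before havoc cnt: ∀cnt_1. (((3*s ≥ -9 ∧ 2*cnt_1 < -5) → (s ≥ -16 ∧ (¬(q + (1/4)*t ≥ 4)))) ∧ ((¬(3*s ≥ -9 ∧ 2*cnt_1 < -5)) → (cnt_1 ≥ -16 ∧ (¬(q + (1/4)*t ≥ 4)))))
Answer: WP = ∀cnt_1. (((3*s ≥ -9 ∧ 2*cnt_1 < -5) → (s ≥ -16 ∧ (¬(q + (1/4)*t ≥ 4)))) ∧ ((¬(3*s ≥ -9 ∧ 2*cnt_1 < -5)) → (cnt_1 ≥ -16 ∧ (¬(q + (1/4)*t ≥ 4)))))


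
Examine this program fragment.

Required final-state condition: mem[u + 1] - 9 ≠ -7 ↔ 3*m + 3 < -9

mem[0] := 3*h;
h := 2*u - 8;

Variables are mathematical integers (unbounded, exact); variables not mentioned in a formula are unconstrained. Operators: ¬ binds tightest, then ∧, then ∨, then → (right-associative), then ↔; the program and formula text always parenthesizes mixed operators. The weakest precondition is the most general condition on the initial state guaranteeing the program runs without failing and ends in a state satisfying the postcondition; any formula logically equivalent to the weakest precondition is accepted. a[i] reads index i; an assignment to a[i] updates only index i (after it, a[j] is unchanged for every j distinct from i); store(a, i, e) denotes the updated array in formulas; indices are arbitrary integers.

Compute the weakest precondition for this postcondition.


Working backward. After the program, the postcondition mem[u + 1] - 9 ≠ -7 ↔ 3*m + 3 < -9 must hold; in canonical form it is mem[u + 1] ≠ 2 ↔ 3*m < -12.
Before h := 2*u - 8: mem[u + 1] ≠ 2 ↔ 3*m < -12
Before mem[0] := 3*h: store(mem, 0, 3*h)[u + 1] ≠ 2 ↔ 3*m < -12
Answer: WP = store(mem, 0, 3*h)[u + 1] ≠ 2 ↔ 3*m < -12


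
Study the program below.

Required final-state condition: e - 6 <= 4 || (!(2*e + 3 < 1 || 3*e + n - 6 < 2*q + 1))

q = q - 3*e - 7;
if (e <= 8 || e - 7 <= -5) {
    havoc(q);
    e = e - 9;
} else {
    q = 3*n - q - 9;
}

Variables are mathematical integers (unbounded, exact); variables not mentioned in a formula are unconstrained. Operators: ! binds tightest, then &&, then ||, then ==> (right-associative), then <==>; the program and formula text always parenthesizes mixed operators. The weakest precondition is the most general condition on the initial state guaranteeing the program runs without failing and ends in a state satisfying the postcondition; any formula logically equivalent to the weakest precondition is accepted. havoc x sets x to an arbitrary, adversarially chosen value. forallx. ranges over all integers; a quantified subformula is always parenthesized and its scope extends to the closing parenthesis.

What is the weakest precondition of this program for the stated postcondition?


Working backward. After the program, the postcondition e - 6 <= 4 || (!(2*e + 3 < 1 || 3*e + n - 6 < 2*q + 1)) must hold; in canonical form it is e <= 10 || (!(2*e < -2 || 3*e + n < 2*q + 7)).
Then branch requires forall q_1. (e <= 19 || (!(2*e < 16 || 3*e + n < 2*q_1 + 34))); else branch requires e <= 10 || (!(2*e < -2 || 3*e + 2*q < 5*n - 11)).
Before the if: ((e <= 8 || e <= 2) ==> (forall q_1. (e <= 19 || (!(2*e < 16 || 3*e + n < 2*q_1 + 34))))) && ((!(e <= 8 || e <= 2)) ==> (e <= 10 || (!(2*e < -2 || 3*e + 2*q < 5*n - 11))))
Before q := q - 3*e - 7: ((e <= 8 || e <= 2) ==> (forall q_1. (e <= 19 || (!(2*e < 16 || 3*e + n < 2*q_1 + 34))))) && ((!(e <= 8 || e <= 2)) ==> (e <= 10 || (!(2*e < -2 || 2*q < 3*e + 5*n + 3))))
Answer: WP = ((e <= 8 || e <= 2) ==> (forall q_1. (e <= 19 || (!(2*e < 16 || 3*e + n < 2*q_1 + 34))))) && ((!(e <= 8 || e <= 2)) ==> (e <= 10 || (!(2*e < -2 || 2*q < 3*e + 5*n + 3))))


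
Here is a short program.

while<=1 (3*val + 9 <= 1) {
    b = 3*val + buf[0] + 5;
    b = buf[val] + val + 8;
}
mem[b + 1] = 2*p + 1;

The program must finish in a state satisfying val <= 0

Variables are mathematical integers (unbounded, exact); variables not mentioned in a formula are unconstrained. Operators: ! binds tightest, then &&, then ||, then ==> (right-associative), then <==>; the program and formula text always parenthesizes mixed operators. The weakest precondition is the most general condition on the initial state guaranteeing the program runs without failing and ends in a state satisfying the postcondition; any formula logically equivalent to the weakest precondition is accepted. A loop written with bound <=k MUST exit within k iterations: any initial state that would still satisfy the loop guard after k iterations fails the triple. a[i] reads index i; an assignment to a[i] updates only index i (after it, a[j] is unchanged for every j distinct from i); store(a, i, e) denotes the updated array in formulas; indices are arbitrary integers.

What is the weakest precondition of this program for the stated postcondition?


Working backward. After the program, val <= 0 must hold.
Before mem[b + 1] := 2*p + 1: val <= 0
Before the loop (bound <=1), unroll the exhaustion recursion (WP_0 = exit-now case; WP_j = one more guarded iteration, up to j = 1):
  WP_0: (!(3*val <= -8)) && val <= 0
  WP_1: (3*val <= -8 ==> ((!(3*val <= -8)) && val <= 0)) && ((!(3*val <= -8)) ==> val <= 0)
So before the loop: (3*val <= -8 ==> ((!(3*val <= -8)) && val <= 0)) && ((!(3*val <= -8)) ==> val <= 0)
Answer: WP = (3*val <= -8 ==> ((!(3*val <= -8)) && val <= 0)) && ((!(3*val <= -8)) ==> val <= 0)


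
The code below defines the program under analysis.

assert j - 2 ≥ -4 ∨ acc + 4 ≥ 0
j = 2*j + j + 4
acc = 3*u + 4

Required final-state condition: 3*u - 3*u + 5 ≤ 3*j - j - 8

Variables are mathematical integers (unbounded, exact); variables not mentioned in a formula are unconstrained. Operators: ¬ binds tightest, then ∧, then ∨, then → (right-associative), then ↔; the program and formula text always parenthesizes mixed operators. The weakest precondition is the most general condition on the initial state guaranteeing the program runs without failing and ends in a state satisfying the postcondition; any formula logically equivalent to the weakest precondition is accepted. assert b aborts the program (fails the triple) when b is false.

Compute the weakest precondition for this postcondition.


Working backward. After the program, the postcondition 3*u - 3*u + 5 ≤ 3*j - j - 8 must hold; in canonical form it is 2*j ≥ 13.
Before acc := 3*u + 4: 2*j ≥ 13
Before j := 2*j + j + 4: 6*j ≥ 5
Before assert j - 2 ≥ -4 ∨ acc + 4 ≥ 0: (j ≥ -2 ∨ acc ≥ -4) ∧ 6*j ≥ 5
Answer: WP = (j ≥ -2 ∨ acc ≥ -4) ∧ 6*j ≥ 5


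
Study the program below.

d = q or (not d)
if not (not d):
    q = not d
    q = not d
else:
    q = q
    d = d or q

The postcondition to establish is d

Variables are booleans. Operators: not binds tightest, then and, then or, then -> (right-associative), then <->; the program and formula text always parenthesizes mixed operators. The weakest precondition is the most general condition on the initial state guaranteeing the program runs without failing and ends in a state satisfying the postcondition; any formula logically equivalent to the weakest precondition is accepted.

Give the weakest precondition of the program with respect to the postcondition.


Working backward. After the program, d must hold.
Then branch requires d; else branch requires d or q.
Before the if: (not d) -> (d or q)
Before d := q or (not d): (not (q or (not d))) -> (q or (not d))
Answer: WP = (not (q or (not d))) -> (q or (not d))


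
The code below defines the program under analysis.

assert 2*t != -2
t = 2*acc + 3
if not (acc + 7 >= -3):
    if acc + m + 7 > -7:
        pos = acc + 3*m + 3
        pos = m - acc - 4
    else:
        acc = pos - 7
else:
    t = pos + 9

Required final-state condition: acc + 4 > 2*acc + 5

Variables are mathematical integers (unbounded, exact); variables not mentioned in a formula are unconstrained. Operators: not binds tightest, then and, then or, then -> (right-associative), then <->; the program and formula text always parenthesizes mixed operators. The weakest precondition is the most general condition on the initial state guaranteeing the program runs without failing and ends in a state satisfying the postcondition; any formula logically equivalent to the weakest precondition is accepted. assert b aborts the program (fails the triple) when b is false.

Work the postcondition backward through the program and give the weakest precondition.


Working backward. After the program, the postcondition acc + 4 > 2*acc + 5 must hold; in canonical form it is acc < -1.
Then branch requires (acc + m > -14 -> acc < -1) and ((not (acc + m > -14)) -> pos < 6); else branch requires acc < -1.
Before the if: ((not (acc >= -10)) -> ((acc + m > -14 -> acc < -1) and ((not (acc + m > -14)) -> pos < 6))) and (acc >= -10 -> acc < -1)
Before t := 2*acc + 3: ((not (acc >= -10)) -> ((acc + m > -14 -> acc < -1) and ((not (acc + m > -14)) -> pos < 6))) and (acc >= -10 -> acc < -1)
Before assert 2*t != -2: 2*t != -2 and ((not (acc >= -10)) -> ((acc + m > -14 -> acc < -1) and ((not (acc + m > -14)) -> pos < 6))) and (acc >= -10 -> acc < -1)
Answer: WP = 2*t != -2 and ((not (acc >= -10)) -> ((acc + m > -14 -> acc < -1) and ((not (acc + m > -14)) -> pos < 6))) and (acc >= -10 -> acc < -1)


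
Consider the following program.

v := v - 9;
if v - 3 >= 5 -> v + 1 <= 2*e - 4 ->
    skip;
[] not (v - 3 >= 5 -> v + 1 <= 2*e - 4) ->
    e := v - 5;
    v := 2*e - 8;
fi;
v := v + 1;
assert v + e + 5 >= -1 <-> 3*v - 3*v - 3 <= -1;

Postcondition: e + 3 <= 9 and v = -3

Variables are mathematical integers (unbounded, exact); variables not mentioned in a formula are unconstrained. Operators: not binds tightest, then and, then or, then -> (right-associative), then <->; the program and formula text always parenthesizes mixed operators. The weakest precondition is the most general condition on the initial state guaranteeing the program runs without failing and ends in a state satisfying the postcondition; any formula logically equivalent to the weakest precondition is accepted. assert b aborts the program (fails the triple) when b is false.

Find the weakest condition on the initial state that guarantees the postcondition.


Working backward. After the program, the postcondition e + 3 <= 9 and v = -3 must hold; in canonical form it is e <= 6 and v = -3.
Before assert v + e + 5 >= -1 <-> 3*v - 3*v - 3 <= -1: e + v >= -6 and e <= 6 and v = -3
Before v := v + 1: e + v >= -7 and e <= 6 and v = -4
Then branch requires e + v >= -7 and e <= 6 and v = -4; else branch requires 3*v >= 16 and v <= 11 and 2*v = 14.
Before the if: ((v >= 8 -> v <= 2*e - 5) -> (e + v >= -7 and e <= 6 and v = -4)) and ((not (v >= 8 -> v <= 2*e - 5)) -> (3*v >= 16 and v <= 11 and 2*v = 14))
Before v := v - 9: ((v >= 17 -> v <= 2*e + 4) -> (e + v >= 2 and e <= 6 and v = 5)) and ((not (v >= 17 -> v <= 2*e + 4)) -> (3*v >= 43 and v <= 20 and 2*v = 32))
Answer: WP = ((v >= 17 -> v <= 2*e + 4) -> (e + v >= 2 and e <= 6 and v = 5)) and ((not (v >= 17 -> v <= 2*e + 4)) -> (3*v >= 43 and v <= 20 and 2*v = 32))


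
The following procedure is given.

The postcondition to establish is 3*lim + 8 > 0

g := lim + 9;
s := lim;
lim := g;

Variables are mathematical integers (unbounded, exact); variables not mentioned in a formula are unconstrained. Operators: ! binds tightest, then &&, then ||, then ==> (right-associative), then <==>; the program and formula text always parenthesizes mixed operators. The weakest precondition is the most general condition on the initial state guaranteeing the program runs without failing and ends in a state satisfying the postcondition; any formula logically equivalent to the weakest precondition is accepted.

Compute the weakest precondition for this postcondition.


Working backward. After the program, the postcondition 3*lim + 8 > 0 must hold; in canonical form it is 3*lim > -8.
Before lim := g: 3*g > -8
Before s := lim: 3*g > -8
Before g := lim + 9: 3*lim > -35
Answer: WP = 3*lim > -35


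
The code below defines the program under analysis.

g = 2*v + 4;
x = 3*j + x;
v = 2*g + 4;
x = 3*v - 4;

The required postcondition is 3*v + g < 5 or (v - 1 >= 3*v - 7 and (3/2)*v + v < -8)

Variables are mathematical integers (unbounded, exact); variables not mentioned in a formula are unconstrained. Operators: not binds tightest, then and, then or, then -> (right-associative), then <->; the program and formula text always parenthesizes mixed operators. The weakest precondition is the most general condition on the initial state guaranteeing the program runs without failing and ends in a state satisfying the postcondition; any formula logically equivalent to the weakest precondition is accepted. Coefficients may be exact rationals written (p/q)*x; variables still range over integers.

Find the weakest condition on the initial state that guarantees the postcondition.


Working backward. After the program, the postcondition 3*v + g < 5 or (v - 1 >= 3*v - 7 and (3/2)*v + v < -8) must hold; in canonical form it is g + 3*v < 5 or (2*v <= 6 and (5/2)*v < -8).
Before x := 3*v - 4: g + 3*v < 5 or (2*v <= 6 and (5/2)*v < -8)
Before v := 2*g + 4: 7*g < -7 or (4*g <= -2 and 5*g < -18)
Before x := 3*j + x: 7*g < -7 or (4*g <= -2 and 5*g < -18)
Before g := 2*v + 4: 14*v < -35 or (8*v <= -18 and 10*v < -38)
Answer: WP = 14*v < -35 or (8*v <= -18 and 10*v < -38)


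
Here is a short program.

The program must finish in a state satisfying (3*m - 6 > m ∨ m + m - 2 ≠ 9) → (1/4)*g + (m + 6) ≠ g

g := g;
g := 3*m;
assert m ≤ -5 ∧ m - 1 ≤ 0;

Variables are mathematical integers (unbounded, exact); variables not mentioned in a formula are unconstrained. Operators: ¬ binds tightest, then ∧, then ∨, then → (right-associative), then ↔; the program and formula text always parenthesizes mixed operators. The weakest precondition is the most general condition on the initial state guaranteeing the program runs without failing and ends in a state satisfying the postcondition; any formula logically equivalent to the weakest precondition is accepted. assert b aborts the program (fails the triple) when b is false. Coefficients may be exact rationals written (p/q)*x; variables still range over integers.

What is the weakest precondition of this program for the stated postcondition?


Working backward. After the program, the postcondition (3*m - 6 > m ∨ m + m - 2 ≠ 9) → (1/4)*g + (m + 6) ≠ g must hold; in canonical form it is (2*m > 6 ∨ 2*m ≠ 11) → m ≠ (3/4)*g - 6.
Before assert m ≤ -5 ∧ m - 1 ≤ 0: m ≤ -5 ∧ m ≤ 1 ∧ ((2*m > 6 ∨ 2*m ≠ 11) → m ≠ (3/4)*g - 6)
Before g := 3*m: m ≤ -5 ∧ m ≤ 1 ∧ ((2*m > 6 ∨ 2*m ≠ 11) → (5/4)*m ≠ 6)
Before g := g: m ≤ -5 ∧ m ≤ 1 ∧ ((2*m > 6 ∨ 2*m ≠ 11) → (5/4)*m ≠ 6)
Answer: WP = m ≤ -5 ∧ m ≤ 1 ∧ ((2*m > 6 ∨ 2*m ≠ 11) → (5/4)*m ≠ 6)
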